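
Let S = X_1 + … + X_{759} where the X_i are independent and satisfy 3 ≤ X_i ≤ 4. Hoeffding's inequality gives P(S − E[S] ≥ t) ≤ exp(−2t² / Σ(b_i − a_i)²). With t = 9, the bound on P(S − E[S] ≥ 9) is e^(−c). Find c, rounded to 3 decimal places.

Σ(b_i − a_i)² = 759·(1)² = 759.
c = 2t²/759 = 2·9²/759 = 0.2134.

0.213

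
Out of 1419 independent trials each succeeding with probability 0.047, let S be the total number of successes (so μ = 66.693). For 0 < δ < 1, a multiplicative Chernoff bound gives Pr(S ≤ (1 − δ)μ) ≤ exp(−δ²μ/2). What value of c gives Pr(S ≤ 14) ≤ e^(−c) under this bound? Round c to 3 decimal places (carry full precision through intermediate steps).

Write 14 = (1 − δ)μ, so δ = 1 − 14/66.693 = 0.7900829…
Then the exponent is δ²μ/2 = (μ − 14)²/(2μ) = 20.815920.

20.816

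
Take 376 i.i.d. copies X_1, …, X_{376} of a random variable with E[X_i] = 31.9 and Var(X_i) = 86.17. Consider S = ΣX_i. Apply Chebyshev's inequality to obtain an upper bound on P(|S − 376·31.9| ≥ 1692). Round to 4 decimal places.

Var(S) = n·Var(X_i) = 376·86.17 = 32399.92.
Chebyshev: P(|S − 376·31.9| ≥ 1692) ≤ Var(S)/1692² = 32399.92/2862864 = 0.0113.

0.0113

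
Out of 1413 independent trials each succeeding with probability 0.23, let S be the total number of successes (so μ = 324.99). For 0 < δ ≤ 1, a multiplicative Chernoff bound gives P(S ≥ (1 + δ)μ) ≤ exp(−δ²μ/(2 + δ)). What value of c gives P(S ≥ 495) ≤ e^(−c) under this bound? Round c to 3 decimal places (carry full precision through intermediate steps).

35.248

Write 495 = (1 + δ)μ, so δ = 495/324.99 − 1 = 0.5231238…
Then the exponent is δ²μ/(2 + δ) = (495 − μ)² / (μ·(2 + δ)) = 35.248479.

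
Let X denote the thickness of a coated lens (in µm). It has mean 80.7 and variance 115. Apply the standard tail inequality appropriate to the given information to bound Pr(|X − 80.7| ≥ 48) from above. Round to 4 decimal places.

Mean and variance are known, so Chebyshev's inequality applies.
Chebyshev: Pr(|X − μ| ≥ t) ≤ Var(X)/t².
Bound = 115 / 2304 = 0.0499.

0.0499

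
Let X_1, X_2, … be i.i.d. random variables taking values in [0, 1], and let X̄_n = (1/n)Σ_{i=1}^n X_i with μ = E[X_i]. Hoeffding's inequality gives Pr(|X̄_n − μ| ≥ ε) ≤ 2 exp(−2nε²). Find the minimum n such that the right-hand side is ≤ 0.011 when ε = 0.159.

Require 2·exp(−2nε²) ≤ 0.011, i.e. 2nε² ≥ ln(2/0.011) = 5.203007.
So n ≥ 5.203007 / (2·0.159²) = 102.904.
The smallest integer n is 103.

103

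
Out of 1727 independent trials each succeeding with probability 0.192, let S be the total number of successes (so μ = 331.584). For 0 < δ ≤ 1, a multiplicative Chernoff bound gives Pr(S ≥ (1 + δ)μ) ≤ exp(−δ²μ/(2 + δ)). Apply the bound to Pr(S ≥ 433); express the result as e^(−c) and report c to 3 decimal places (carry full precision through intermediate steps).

13.452

Write 433 = (1 + δ)μ, so δ = 433/331.584 − 1 = 0.3058531…
Then the exponent is δ²μ/(2 + δ) = (433 − μ)² / (μ·(2 + δ)) = 13.452028.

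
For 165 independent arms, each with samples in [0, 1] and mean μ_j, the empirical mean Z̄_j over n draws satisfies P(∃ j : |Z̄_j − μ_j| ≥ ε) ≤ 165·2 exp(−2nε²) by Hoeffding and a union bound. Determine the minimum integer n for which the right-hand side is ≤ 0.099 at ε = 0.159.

Need 2·165·exp(−2nε²) ≤ 0.099, i.e. exp(−2nε²) ≤ 0.099/330.
So 2nε² ≥ ln(330/0.099) = 8.111728.
Hence n ≥ 8.111728/(2·0.159²) = 160.431.
The smallest integer n is 161.

161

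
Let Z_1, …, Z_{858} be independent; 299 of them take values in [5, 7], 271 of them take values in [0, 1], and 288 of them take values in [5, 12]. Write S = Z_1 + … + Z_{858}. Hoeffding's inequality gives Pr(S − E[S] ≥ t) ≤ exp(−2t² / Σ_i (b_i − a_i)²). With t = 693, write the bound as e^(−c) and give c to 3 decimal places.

61.653

Σ(b_i − a_i)² = 299·2² + 271·1² + 288·7² = 15579.
c = 2t² / 15579 = 2·693² / 15579 = 61.6534.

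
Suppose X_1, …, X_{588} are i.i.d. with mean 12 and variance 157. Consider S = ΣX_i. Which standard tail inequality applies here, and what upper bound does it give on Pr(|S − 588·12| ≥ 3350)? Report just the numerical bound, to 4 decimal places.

0.0082

With mean and variance of each term known, Chebyshev's inequality bounds the deviation of the sum (or sample mean).
Var(S) = n·Var(X_i) = 588·157 = 92316.
Chebyshev: Pr(|S − 588·12| ≥ 3350) ≤ Var(S)/3350² = 92316/11222500 = 0.0082.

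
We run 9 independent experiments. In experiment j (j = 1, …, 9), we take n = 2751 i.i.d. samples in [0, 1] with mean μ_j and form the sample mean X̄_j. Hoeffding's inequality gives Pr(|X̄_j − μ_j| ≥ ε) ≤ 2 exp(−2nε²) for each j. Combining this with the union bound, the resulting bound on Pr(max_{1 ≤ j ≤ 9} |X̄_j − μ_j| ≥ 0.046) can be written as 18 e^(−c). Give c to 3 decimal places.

Union bound over the 9 events: Pr(max_{1 ≤ j ≤ 9} |X̄_j − μ_j| ≥ 0.046) ≤ 9·2·exp(−2nε²) = 18 exp(−2·2751·0.046²).
So c = 2·2751·0.046² = 11.6422.

11.642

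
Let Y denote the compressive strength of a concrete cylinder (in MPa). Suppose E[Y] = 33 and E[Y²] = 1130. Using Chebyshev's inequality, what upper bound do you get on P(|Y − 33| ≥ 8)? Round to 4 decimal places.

Var(Y) = E[Y²] − (E[Y])² = 1130 − 1089 = 41.
Chebyshev's inequality: P(|Y − μ| ≥ t) ≤ Var(Y)/t² = 41/64 = 0.6406.

0.6406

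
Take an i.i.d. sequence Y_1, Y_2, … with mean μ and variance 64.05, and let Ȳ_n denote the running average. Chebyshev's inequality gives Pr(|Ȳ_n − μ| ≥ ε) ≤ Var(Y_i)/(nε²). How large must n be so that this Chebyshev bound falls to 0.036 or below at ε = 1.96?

Require 64.05/(n·1.96²) ≤ 0.036, i.e. n ≥ 64.05/(0.036·1.96²) = 463.132.
The smallest integer n is 464.

464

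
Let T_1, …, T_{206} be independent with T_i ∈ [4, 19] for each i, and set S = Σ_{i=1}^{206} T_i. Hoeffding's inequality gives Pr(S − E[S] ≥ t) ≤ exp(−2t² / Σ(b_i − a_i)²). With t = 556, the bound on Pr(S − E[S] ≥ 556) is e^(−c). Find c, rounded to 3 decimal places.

Σ(b_i − a_i)² = 206·(15)² = 46350.
c = 2t²/46350 = 2·556²/46350 = 13.3392.

13.339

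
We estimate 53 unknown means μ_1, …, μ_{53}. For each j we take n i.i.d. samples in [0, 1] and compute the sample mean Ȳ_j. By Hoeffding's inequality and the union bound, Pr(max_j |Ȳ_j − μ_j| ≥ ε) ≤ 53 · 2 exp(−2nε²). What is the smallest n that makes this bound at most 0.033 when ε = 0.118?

290

Need 2·53·exp(−2nε²) ≤ 0.033, i.e. exp(−2nε²) ≤ 0.033/106.
So 2nε² ≥ ln(106/0.033) = 8.074687.
Hence n ≥ 8.074687/(2·0.118²) = 289.956.
The smallest integer n is 290.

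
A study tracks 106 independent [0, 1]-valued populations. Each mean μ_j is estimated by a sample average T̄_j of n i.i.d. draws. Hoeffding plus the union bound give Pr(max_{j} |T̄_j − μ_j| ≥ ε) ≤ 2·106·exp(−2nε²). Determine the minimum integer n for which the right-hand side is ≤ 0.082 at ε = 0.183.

Need 2·106·exp(−2nε²) ≤ 0.082, i.e. exp(−2nε²) ≤ 0.082/212.
So 2nε² ≥ ln(212/0.082) = 7.857622.
Hence n ≥ 7.857622/(2·0.183²) = 117.316.
The smallest integer n is 118.

118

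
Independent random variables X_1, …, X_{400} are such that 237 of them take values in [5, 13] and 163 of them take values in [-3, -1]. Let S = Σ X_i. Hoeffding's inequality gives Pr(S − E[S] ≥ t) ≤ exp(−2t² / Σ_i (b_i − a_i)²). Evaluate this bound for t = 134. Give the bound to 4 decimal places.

Σ(b_i − a_i)² = 237·8² + 163·2² = 15820.
Exponent = 2·134² / 15820 = 2.27004.
Bound = exp(−2.27004) = 0.10331.

0.1033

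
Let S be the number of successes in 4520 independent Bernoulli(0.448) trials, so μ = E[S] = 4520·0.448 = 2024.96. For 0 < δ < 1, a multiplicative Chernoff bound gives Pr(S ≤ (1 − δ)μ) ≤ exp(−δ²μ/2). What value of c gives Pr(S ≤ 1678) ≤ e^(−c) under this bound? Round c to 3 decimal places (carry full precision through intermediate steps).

29.724

Write 1678 = (1 − δ)μ, so δ = 1 − 1678/2024.96 = 0.1713417…
Then the exponent is δ²μ/2 = (μ − 1678)²/(2μ) = 29.724351.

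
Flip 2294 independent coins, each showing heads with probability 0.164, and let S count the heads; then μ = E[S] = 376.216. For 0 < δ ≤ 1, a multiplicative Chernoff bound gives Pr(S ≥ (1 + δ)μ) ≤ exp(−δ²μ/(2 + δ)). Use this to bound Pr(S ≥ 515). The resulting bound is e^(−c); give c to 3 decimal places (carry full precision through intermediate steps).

Write 515 = (1 + δ)μ, so δ = 515/376.216 − 1 = 0.3688945…
Then the exponent is δ²μ/(2 + δ) = (515 − μ)² / (μ·(2 + δ)) = 21.612043.

21.612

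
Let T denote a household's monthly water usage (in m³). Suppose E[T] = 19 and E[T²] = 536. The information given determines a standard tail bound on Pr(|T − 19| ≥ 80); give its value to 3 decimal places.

0.027

The first two moments determine the variance, so Chebyshev's inequality is the sharpest standard bound available.
Var(T) = E[T²] − (E[T])² = 536 − 361 = 175.
Chebyshev's inequality: Pr(|T − μ| ≥ t) ≤ Var(T)/t² = 175/6400 = 0.0273.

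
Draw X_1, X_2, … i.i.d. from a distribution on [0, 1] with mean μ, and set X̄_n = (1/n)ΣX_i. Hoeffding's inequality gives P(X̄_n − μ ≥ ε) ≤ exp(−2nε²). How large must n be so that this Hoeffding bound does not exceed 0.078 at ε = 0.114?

99

Require exp(−2nε²) ≤ 0.078, i.e. 2nε² ≥ ln(1/0.078) = 2.551046.
So n ≥ 2.551046 / (2·0.114²) = 98.147.
The smallest integer n is 99.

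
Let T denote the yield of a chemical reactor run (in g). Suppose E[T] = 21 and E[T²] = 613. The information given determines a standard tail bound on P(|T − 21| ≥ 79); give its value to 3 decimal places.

0.028

The first two moments determine the variance, so Chebyshev's inequality is the sharpest standard bound available.
Var(T) = E[T²] − (E[T])² = 613 − 441 = 172.
Chebyshev's inequality: P(|T − μ| ≥ t) ≤ Var(T)/t² = 172/6241 = 0.0276.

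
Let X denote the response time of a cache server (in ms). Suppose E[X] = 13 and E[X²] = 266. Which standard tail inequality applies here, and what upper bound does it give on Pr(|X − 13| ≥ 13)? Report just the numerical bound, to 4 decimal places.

0.5740

The first two moments determine the variance, so Chebyshev's inequality is the sharpest standard bound available.
Var(X) = E[X²] − (E[X])² = 266 − 169 = 97.
Chebyshev's inequality: Pr(|X − μ| ≥ t) ≤ Var(X)/t² = 97/169 = 0.5740.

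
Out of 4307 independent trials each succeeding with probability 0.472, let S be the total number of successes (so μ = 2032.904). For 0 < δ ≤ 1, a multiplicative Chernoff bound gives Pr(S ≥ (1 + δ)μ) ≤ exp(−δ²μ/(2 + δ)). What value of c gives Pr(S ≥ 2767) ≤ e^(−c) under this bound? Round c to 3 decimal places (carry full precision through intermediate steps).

Write 2767 = (1 + δ)μ, so δ = 2767/2032.904 − 1 = 0.3611071…
Then the exponent is δ²μ/(2 + δ) = (2767 − μ)² / (μ·(2 + δ)) = 112.272441.

112.272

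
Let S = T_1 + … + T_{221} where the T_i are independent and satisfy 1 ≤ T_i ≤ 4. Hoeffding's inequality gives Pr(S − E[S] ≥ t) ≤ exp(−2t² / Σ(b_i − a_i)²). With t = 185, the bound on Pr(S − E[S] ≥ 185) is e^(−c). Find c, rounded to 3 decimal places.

Σ(b_i − a_i)² = 221·(3)² = 1989.
c = 2t²/1989 = 2·185²/1989 = 34.4143.

34.414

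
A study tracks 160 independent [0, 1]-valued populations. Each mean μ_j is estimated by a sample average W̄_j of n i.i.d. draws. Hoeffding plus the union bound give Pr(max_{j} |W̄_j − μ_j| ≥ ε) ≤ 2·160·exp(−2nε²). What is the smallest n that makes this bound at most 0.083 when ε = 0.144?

200

Need 2·160·exp(−2nε²) ≤ 0.083, i.e. exp(−2nε²) ≤ 0.083/320.
So 2nε² ≥ ln(320/0.083) = 8.257236.
Hence n ≥ 8.257236/(2·0.144²) = 199.104.
The smallest integer n is 200.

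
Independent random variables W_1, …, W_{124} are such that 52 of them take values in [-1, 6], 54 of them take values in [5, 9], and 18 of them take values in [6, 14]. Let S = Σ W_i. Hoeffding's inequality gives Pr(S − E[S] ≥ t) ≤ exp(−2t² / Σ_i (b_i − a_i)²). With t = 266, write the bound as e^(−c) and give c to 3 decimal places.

Σ(b_i − a_i)² = 52·7² + 54·4² + 18·8² = 4564.
c = 2t² / 4564 = 2·266² / 4564 = 31.0061.

31.006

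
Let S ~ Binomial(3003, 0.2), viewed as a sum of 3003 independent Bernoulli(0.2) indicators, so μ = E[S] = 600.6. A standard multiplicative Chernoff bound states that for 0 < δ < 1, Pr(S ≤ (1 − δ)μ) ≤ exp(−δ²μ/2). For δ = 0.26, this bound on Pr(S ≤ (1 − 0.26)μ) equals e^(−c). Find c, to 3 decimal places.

c = δ²μ/2 = 0.26²·600.6/2 = 20.3003.

20.300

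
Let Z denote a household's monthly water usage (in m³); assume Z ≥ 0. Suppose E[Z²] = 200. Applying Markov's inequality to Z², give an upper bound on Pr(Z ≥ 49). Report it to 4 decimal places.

0.0833

Since Z ≥ 0, the event {Z ≥ 49} is the same as {Z² ≥ 2401}.
Markov's inequality applied to Z² gives Pr(Z² ≥ 2401) ≤ E[Z²]/2401 = 200/2401 = 0.0833.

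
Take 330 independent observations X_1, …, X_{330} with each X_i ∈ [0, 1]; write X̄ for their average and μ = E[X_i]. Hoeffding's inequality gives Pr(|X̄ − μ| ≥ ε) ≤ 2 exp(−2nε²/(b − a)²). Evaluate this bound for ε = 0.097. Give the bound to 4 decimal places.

0.0040

Exponent: 2nε²/(b − a)² = 2·330·0.097² / 1² = 6.20994.
Bound = 2·exp(−6.20994) = 0.00402.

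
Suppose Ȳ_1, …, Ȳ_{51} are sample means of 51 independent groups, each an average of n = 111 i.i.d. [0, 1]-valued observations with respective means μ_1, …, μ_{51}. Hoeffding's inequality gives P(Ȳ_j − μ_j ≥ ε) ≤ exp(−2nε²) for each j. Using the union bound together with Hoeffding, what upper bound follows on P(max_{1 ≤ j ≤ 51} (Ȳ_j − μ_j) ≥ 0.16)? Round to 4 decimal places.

Per-experiment Hoeffding bound: exp(−2·111·0.16²) = exp(−5.68320) = 0.0034027.
Union bound over 51 events: 51·0.0034027 = 0.17354.

0.1735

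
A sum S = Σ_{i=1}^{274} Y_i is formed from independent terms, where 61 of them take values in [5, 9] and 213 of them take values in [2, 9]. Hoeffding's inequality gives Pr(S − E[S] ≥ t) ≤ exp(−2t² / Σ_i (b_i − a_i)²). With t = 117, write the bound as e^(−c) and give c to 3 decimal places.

Σ(b_i − a_i)² = 61·4² + 213·7² = 11413.
c = 2t² / 11413 = 2·117² / 11413 = 2.3988.

2.399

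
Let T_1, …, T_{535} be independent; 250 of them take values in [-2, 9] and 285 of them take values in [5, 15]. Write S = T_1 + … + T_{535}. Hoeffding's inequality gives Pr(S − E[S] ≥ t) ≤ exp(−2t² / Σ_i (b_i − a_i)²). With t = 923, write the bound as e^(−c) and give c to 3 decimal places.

Σ(b_i − a_i)² = 250·11² + 285·10² = 58750.
c = 2t² / 58750 = 2·923² / 58750 = 29.0018.

29.002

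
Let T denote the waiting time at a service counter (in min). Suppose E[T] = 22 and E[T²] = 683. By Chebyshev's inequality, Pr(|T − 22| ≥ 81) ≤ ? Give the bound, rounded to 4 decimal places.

Var(T) = E[T²] − (E[T])² = 683 − 484 = 199.
Chebyshev's inequality: Pr(|T − μ| ≥ t) ≤ Var(T)/t² = 199/6561 = 0.0303.

0.0303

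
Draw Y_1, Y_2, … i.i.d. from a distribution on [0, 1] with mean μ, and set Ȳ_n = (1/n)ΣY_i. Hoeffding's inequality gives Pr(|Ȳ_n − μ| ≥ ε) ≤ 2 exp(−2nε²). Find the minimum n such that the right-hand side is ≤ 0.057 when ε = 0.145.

Require 2·exp(−2nε²) ≤ 0.057, i.e. 2nε² ≥ ln(2/0.057) = 3.557851.
So n ≥ 3.557851 / (2·0.145²) = 84.610.
The smallest integer n is 85.

85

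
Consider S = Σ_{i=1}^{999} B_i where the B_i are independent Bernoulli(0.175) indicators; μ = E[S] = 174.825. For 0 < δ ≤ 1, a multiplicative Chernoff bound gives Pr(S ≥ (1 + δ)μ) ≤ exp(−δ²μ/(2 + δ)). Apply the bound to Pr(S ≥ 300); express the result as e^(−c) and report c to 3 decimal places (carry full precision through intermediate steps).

Write 300 = (1 + δ)μ, so δ = 300/174.825 − 1 = 0.7160017…
Then the exponent is δ²μ/(2 + δ) = (300 − μ)² / (μ·(2 + δ)) = 32.999064.

32.999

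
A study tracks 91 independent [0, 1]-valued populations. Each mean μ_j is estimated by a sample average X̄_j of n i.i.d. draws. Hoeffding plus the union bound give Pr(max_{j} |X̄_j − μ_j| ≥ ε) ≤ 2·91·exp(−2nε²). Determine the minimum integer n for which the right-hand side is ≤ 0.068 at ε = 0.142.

196

Need 2·91·exp(−2nε²) ≤ 0.068, i.e. exp(−2nε²) ≤ 0.068/182.
So 2nε² ≥ ln(182/0.068) = 7.892254.
Hence n ≥ 7.892254/(2·0.142²) = 195.702.
The smallest integer n is 196.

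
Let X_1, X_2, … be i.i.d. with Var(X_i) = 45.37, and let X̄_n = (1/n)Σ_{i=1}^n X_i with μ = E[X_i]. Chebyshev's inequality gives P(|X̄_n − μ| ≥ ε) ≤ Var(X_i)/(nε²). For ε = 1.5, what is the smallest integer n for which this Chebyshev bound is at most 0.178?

114

Require 45.37/(n·1.5²) ≤ 0.178, i.e. n ≥ 45.37/(0.178·1.5²) = 113.283.
The smallest integer n is 114.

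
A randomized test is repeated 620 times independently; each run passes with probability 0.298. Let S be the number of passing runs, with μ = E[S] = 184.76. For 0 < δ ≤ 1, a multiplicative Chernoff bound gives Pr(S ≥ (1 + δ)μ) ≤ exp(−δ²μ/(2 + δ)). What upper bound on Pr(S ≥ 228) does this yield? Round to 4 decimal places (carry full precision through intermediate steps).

Write 228 = (1 + δ)μ, so δ = 228/184.76 − 1 = 0.2340333…
Then the exponent is δ²μ/(2 + δ) = (228 − μ)² / (μ·(2 + δ)) = 4.529745.
Bound = exp(−4.529745) = 0.01078.

0.0108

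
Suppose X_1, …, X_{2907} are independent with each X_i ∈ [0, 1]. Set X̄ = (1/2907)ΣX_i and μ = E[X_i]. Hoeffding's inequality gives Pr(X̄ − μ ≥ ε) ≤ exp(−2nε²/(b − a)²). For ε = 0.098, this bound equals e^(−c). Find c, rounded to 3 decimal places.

c = 2nε²/(b − a)² = 2·2907·0.098² / 1² = 55.8377.

55.838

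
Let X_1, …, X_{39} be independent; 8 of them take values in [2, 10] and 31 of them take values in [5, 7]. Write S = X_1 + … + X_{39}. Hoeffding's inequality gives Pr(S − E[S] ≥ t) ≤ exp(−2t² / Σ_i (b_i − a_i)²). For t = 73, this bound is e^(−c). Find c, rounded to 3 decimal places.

Σ(b_i − a_i)² = 8·8² + 31·2² = 636.
c = 2t² / 636 = 2·73² / 636 = 16.7579.

16.758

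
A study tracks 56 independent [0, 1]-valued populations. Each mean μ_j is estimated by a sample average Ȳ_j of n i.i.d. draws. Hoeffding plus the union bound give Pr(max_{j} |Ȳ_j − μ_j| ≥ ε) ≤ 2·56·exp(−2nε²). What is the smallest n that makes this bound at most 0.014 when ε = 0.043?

2431

Need 2·56·exp(−2nε²) ≤ 0.014, i.e. exp(−2nε²) ≤ 0.014/112.
So 2nε² ≥ ln(112/0.014) = 8.987197.
Hence n ≥ 8.987197/(2·0.043²) = 2430.286.
The smallest integer n is 2431.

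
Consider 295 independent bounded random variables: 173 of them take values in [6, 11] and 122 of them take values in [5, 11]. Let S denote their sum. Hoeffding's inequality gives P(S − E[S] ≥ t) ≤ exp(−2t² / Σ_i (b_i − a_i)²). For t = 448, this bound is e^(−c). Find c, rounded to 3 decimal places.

46.049

Σ(b_i − a_i)² = 173·5² + 122·6² = 8717.
c = 2t² / 8717 = 2·448² / 8717 = 46.0489.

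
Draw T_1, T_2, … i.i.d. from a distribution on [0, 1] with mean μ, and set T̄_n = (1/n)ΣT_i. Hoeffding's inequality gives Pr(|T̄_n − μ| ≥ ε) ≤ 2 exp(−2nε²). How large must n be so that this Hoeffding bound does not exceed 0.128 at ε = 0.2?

Require 2·exp(−2nε²) ≤ 0.128, i.e. 2nε² ≥ ln(2/0.128) = 2.748872.
So n ≥ 2.748872 / (2·0.2²) = 34.361.
The smallest integer n is 35.

35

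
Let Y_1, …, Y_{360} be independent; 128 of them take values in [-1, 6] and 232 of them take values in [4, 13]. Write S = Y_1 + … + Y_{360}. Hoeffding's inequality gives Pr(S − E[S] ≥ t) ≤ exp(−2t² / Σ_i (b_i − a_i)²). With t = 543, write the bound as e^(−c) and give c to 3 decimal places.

23.528

Σ(b_i − a_i)² = 128·7² + 232·9² = 25064.
c = 2t² / 25064 = 2·543² / 25064 = 23.5277.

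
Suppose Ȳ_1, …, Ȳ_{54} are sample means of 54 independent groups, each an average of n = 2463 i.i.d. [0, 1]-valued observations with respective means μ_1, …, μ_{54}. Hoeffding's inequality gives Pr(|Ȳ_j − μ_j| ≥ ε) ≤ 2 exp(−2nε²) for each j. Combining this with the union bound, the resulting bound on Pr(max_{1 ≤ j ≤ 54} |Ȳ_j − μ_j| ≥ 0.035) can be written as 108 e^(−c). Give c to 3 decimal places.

Union bound over the 54 events: Pr(max_{1 ≤ j ≤ 54} |Ȳ_j − μ_j| ≥ 0.035) ≤ 54·2·exp(−2nε²) = 108 exp(−2·2463·0.035²).
So c = 2·2463·0.035² = 6.0343.

6.034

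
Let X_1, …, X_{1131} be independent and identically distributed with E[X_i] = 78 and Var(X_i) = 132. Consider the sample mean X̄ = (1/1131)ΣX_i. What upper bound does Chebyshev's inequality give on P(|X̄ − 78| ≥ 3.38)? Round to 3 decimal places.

0.010

Var(X̄) = Var(X_i)/n = 132/1131 = 0.11671.
Chebyshev: P(|X̄ − 78| ≥ 3.38) ≤ Var(X̄)/(3.38)² = 132/(1131·3.38²) = 0.0102.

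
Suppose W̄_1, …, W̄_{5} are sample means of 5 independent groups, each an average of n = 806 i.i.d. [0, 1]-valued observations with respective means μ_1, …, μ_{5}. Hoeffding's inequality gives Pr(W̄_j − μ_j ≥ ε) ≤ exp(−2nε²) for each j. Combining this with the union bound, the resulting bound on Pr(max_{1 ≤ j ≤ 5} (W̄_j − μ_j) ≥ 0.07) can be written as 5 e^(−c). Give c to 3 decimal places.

7.899

Union bound over the 5 events: Pr(max_{1 ≤ j ≤ 5} (W̄_j − μ_j) ≥ 0.07) ≤ 5·exp(−2nε²) = 5 exp(−2·806·0.07²).
So c = 2·806·0.07² = 7.8988.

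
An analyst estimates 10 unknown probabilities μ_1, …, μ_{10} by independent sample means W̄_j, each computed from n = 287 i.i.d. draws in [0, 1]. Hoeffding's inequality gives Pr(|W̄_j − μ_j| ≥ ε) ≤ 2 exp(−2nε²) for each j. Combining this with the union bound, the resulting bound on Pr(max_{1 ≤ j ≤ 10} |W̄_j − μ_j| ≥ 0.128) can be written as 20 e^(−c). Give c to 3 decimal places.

9.404

Union bound over the 10 events: Pr(max_{1 ≤ j ≤ 10} |W̄_j − μ_j| ≥ 0.128) ≤ 10·2·exp(−2nε²) = 20 exp(−2·287·0.128²).
So c = 2·287·0.128² = 9.4044.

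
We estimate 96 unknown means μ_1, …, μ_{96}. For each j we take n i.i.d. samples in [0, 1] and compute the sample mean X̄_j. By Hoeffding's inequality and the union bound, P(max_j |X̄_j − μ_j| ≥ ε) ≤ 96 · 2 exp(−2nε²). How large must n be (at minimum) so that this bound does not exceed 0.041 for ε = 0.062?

1100

Need 2·96·exp(−2nε²) ≤ 0.041, i.e. exp(−2nε²) ≤ 0.041/192.
So 2nε² ≥ ln(192/0.041) = 8.451679.
Hence n ≥ 8.451679/(2·0.062²) = 1099.334.
The smallest integer n is 1100.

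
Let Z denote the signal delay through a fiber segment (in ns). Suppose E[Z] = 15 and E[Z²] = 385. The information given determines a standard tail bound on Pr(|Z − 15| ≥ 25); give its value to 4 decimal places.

The first two moments determine the variance, so Chebyshev's inequality is the sharpest standard bound available.
Var(Z) = E[Z²] − (E[Z])² = 385 − 225 = 160.
Chebyshev's inequality: Pr(|Z − μ| ≥ t) ≤ Var(Z)/t² = 160/625 = 0.2560.

0.2560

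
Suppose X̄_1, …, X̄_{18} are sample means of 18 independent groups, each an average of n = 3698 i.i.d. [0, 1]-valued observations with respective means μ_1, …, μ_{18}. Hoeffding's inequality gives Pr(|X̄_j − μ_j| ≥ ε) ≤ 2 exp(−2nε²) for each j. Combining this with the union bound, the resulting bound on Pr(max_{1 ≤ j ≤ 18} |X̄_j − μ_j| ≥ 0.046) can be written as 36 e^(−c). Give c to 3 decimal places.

Union bound over the 18 events: Pr(max_{1 ≤ j ≤ 18} |X̄_j − μ_j| ≥ 0.046) ≤ 18·2·exp(−2nε²) = 36 exp(−2·3698·0.046²).
So c = 2·3698·0.046² = 15.6499.

15.650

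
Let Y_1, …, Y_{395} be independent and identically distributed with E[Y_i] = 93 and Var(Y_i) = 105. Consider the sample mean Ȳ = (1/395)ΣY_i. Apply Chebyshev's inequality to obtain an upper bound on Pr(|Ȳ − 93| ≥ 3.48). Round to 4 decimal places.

0.0219

Var(Ȳ) = Var(Y_i)/n = 105/395 = 0.26582.
Chebyshev: Pr(|Ȳ − 93| ≥ 3.48) ≤ Var(Ȳ)/(3.48)² = 105/(395·3.48²) = 0.0219.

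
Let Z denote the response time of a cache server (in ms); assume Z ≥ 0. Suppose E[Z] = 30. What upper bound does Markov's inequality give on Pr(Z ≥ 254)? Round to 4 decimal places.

0.1181

Markov's inequality: for a non-negative random variable, Pr(Z ≥ a) ≤ E[Z]/a.
Here E[Z] = 30 and a = 254, so the bound is 30/254 = 0.1181.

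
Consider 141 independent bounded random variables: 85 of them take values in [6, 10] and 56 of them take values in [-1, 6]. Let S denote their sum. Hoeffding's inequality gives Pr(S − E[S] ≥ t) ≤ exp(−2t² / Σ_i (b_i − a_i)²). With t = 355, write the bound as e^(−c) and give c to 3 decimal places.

61.416

Σ(b_i − a_i)² = 85·4² + 56·7² = 4104.
c = 2t² / 4104 = 2·355² / 4104 = 61.4157.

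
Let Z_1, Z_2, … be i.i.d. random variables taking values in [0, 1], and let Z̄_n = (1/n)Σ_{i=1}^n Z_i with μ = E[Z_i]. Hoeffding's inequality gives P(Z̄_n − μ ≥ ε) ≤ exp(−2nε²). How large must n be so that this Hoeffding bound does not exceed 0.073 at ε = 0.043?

Require exp(−2nε²) ≤ 0.073, i.e. 2nε² ≥ ln(1/0.073) = 2.617296.
So n ≥ 2.617296 / (2·0.043²) = 707.760.
The smallest integer n is 708.

708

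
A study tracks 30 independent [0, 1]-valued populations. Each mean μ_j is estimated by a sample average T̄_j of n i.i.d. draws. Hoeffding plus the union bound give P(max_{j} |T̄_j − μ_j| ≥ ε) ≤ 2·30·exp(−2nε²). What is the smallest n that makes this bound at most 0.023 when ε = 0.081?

Need 2·30·exp(−2nε²) ≤ 0.023, i.e. exp(−2nε²) ≤ 0.023/60.
So 2nε² ≥ ln(60/0.023) = 7.866606.
Hence n ≥ 7.866606/(2·0.081²) = 599.497.
The smallest integer n is 600.

600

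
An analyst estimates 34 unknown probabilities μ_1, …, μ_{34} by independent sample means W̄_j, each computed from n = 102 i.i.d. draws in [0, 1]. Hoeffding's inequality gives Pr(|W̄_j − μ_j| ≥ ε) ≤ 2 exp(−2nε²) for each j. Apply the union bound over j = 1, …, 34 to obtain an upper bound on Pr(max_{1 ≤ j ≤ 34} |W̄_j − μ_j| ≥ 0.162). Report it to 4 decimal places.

0.3217

Per-experiment Hoeffding bound: 2·exp(−2·102·0.162²) = 2·exp(−5.35378) = 0.0094605.
Union bound over 34 events: 34·0.0094605 = 0.32166.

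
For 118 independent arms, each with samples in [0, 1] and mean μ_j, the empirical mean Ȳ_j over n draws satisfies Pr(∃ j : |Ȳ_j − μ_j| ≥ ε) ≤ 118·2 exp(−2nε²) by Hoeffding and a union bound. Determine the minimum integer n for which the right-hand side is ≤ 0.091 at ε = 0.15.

175

Need 2·118·exp(−2nε²) ≤ 0.091, i.e. exp(−2nε²) ≤ 0.091/236.
So 2nε² ≥ ln(236/0.091) = 7.860728.
Hence n ≥ 7.860728/(2·0.15²) = 174.683.
The smallest integer n is 175.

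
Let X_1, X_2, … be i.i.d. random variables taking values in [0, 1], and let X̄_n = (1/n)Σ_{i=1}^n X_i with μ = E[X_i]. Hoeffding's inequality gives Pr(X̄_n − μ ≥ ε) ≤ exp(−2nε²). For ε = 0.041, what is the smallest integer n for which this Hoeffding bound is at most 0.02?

Require exp(−2nε²) ≤ 0.02, i.e. 2nε² ≥ ln(1/0.02) = 3.912023.
So n ≥ 3.912023 / (2·0.041²) = 1163.600.
The smallest integer n is 1164.

1164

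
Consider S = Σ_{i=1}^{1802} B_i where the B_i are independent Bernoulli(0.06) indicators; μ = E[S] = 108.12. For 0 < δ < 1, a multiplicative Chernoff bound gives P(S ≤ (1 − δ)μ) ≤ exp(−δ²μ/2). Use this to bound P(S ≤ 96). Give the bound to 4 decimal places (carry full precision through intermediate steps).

Write 96 = (1 − δ)μ, so δ = 1 − 96/108.12 = 0.1120977…
Then the exponent is δ²μ/2 = (μ − 96)²/(2μ) = 0.679312.
Bound = exp(−0.679312) = 0.50697.

0.5070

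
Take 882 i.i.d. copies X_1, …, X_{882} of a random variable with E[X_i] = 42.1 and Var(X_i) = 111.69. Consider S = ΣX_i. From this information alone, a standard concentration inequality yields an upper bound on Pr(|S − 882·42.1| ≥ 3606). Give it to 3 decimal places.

0.008

With mean and variance of each term known, Chebyshev's inequality bounds the deviation of the sum (or sample mean).
Var(S) = n·Var(X_i) = 882·111.69 = 98510.58.
Chebyshev: Pr(|S − 882·42.1| ≥ 3606) ≤ Var(S)/3606² = 98510.58/13003236 = 0.0076.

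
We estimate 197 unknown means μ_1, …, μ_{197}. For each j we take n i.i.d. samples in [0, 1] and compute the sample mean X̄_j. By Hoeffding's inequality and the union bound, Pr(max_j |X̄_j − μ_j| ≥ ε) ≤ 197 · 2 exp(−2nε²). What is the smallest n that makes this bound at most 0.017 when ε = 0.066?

1154

Need 2·197·exp(−2nε²) ≤ 0.017, i.e. exp(−2nε²) ≤ 0.017/394.
So 2nε² ≥ ln(394/0.017) = 10.050893.
Hence n ≥ 10.050893/(2·0.066²) = 1153.684.
The smallest integer n is 1154.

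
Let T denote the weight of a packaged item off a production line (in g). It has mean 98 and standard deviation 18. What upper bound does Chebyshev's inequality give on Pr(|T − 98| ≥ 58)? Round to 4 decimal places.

0.0963

Chebyshev: Pr(|T − μ| ≥ t) ≤ Var(T)/t².
Var(T) = σ² = 18² = 324.
Bound = 324 / 3364 = 0.0963.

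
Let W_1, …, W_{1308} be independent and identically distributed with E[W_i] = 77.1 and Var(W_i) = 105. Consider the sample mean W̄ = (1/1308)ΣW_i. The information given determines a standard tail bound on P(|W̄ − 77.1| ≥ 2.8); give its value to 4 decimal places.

0.0102

With mean and variance of each term known, Chebyshev's inequality bounds the deviation of the sum (or sample mean).
Var(W̄) = Var(W_i)/n = 105/1308 = 0.080275.
Chebyshev: P(|W̄ − 77.1| ≥ 2.8) ≤ Var(W̄)/(2.8)² = 105/(1308·2.8²) = 0.0102.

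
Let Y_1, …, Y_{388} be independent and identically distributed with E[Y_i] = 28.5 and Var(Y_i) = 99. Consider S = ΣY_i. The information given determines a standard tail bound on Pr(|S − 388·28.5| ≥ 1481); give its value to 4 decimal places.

0.0175

With mean and variance of each term known, Chebyshev's inequality bounds the deviation of the sum (or sample mean).
Var(S) = n·Var(Y_i) = 388·99 = 38412.
Chebyshev: Pr(|S − 388·28.5| ≥ 1481) ≤ Var(S)/1481² = 38412/2193361 = 0.0175.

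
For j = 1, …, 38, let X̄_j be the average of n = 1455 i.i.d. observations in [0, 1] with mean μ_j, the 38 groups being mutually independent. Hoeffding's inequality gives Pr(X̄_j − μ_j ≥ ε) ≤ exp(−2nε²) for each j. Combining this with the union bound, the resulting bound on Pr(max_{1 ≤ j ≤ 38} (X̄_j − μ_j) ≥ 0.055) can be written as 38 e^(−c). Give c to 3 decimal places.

Union bound over the 38 events: Pr(max_{1 ≤ j ≤ 38} (X̄_j − μ_j) ≥ 0.055) ≤ 38·exp(−2nε²) = 38 exp(−2·1455·0.055²).
So c = 2·1455·0.055² = 8.8027.

8.803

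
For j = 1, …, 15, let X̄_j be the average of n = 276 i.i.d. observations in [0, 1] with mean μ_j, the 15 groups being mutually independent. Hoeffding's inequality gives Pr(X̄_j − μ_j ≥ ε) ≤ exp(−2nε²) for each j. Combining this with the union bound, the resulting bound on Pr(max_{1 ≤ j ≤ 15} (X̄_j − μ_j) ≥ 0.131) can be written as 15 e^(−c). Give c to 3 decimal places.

Union bound over the 15 events: Pr(max_{1 ≤ j ≤ 15} (X̄_j − μ_j) ≥ 0.131) ≤ 15·exp(−2nε²) = 15 exp(−2·276·0.131²).
So c = 2·276·0.131² = 9.4729.

9.473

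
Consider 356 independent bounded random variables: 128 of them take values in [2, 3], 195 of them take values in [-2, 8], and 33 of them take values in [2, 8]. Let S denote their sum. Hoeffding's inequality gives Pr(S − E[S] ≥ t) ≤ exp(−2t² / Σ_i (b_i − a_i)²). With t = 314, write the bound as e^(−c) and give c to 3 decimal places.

9.473

Σ(b_i − a_i)² = 128·1² + 195·10² + 33·6² = 20816.
c = 2t² / 20816 = 2·314² / 20816 = 9.4731.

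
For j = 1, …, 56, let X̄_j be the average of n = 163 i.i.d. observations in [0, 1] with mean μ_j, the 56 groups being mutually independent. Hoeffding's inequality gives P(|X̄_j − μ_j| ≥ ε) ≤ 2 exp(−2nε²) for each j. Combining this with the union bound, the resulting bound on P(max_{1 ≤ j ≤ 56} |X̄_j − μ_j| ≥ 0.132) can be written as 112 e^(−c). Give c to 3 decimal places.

Union bound over the 56 events: P(max_{1 ≤ j ≤ 56} |X̄_j − μ_j| ≥ 0.132) ≤ 56·2·exp(−2nε²) = 112 exp(−2·163·0.132²).
So c = 2·163·0.132² = 5.6802.

5.680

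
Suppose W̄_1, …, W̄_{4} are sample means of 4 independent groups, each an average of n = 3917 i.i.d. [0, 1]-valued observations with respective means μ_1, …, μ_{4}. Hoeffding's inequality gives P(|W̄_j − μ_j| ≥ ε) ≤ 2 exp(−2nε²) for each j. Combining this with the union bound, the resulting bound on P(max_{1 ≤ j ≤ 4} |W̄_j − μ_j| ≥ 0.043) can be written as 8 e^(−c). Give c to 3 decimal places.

14.485

Union bound over the 4 events: P(max_{1 ≤ j ≤ 4} |W̄_j − μ_j| ≥ 0.043) ≤ 4·2·exp(−2nε²) = 8 exp(−2·3917·0.043²).
So c = 2·3917·0.043² = 14.4851.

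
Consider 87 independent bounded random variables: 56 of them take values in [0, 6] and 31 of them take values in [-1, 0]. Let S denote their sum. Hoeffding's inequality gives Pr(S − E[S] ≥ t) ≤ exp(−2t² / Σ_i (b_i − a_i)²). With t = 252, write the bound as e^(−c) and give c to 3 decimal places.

62.046

Σ(b_i − a_i)² = 56·6² + 31·1² = 2047.
c = 2t² / 2047 = 2·252² / 2047 = 62.0459.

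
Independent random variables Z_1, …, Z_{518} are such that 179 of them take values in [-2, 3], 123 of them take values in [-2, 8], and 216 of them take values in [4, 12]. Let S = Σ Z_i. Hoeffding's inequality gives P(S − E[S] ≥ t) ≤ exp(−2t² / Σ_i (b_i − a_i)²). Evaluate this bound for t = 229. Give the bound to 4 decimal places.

Σ(b_i − a_i)² = 179·5² + 123·10² + 216·8² = 30599.
Exponent = 2·229² / 30599 = 3.42763.
Bound = exp(−3.42763) = 0.03246.

0.0325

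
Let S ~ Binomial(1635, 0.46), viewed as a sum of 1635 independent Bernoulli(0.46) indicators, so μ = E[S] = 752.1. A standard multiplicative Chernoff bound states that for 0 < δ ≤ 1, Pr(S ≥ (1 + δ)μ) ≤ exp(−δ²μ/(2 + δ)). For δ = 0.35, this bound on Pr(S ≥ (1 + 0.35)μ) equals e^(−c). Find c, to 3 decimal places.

39.205

c = δ²μ/(2 + δ) = 0.35²·752.1/(2 + 0.35) = 39.2052.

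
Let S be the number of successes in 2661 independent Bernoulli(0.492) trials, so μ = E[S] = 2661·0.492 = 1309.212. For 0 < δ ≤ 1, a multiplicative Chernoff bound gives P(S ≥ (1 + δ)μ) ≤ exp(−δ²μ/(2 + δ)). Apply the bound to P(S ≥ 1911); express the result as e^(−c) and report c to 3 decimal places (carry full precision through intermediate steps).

Write 1911 = (1 + δ)μ, so δ = 1911/1309.212 − 1 = 0.4596566…
Then the exponent is δ²μ/(2 + δ) = (1911 − μ)² / (μ·(2 + δ)) = 112.461166.

112.461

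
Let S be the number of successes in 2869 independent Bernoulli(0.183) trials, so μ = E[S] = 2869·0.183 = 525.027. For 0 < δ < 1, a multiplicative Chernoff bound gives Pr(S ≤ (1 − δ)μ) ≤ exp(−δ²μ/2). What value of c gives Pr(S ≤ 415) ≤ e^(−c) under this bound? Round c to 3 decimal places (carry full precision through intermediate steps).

Write 415 = (1 − δ)μ, so δ = 1 − 415/525.027 = 0.2095645…
Then the exponent is δ²μ/2 = (μ − 415)²/(2μ) = 11.528874.

11.529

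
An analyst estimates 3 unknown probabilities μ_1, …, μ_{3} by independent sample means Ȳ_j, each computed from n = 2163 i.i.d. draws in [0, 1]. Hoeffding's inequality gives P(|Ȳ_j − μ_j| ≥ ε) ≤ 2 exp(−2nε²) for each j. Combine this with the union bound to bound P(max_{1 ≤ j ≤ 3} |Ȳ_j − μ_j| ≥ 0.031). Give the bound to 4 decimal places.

0.0939

Per-experiment Hoeffding bound: 2·exp(−2·2163·0.031²) = 2·exp(−4.15729) = 0.0313.
Union bound over 3 events: 3·0.0313 = 0.09390.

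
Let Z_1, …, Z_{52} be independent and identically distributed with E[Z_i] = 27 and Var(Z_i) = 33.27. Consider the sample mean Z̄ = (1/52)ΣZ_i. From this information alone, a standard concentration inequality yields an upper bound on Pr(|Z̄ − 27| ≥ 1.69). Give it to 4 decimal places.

0.2240

With mean and variance of each term known, Chebyshev's inequality bounds the deviation of the sum (or sample mean).
Var(Z̄) = Var(Z_i)/n = 33.27/52 = 0.63981.
Chebyshev: Pr(|Z̄ − 27| ≥ 1.69) ≤ Var(Z̄)/(1.69)² = 33.27/(52·1.69²) = 0.2240.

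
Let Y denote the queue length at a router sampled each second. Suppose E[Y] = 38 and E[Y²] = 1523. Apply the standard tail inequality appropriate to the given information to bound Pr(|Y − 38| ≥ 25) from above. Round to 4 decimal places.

The first two moments determine the variance, so Chebyshev's inequality is the sharpest standard bound available.
Var(Y) = E[Y²] − (E[Y])² = 1523 − 1444 = 79.
Chebyshev's inequality: Pr(|Y − μ| ≥ t) ≤ Var(Y)/t² = 79/625 = 0.1264.

0.1264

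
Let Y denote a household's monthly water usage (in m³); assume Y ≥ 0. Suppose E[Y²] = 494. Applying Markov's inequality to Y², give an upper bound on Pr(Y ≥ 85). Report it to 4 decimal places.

0.0684

Since Y ≥ 0, the event {Y ≥ 85} is the same as {Y² ≥ 7225}.
Markov's inequality applied to Y² gives Pr(Y² ≥ 7225) ≤ E[Y²]/7225 = 494/7225 = 0.0684.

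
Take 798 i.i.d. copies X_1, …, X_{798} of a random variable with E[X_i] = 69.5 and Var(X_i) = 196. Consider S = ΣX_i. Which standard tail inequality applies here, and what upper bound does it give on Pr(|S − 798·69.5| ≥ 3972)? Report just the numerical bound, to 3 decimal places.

With mean and variance of each term known, Chebyshev's inequality bounds the deviation of the sum (or sample mean).
Var(S) = n·Var(X_i) = 798·196 = 156408.
Chebyshev: Pr(|S − 798·69.5| ≥ 3972) ≤ Var(S)/3972² = 156408/15776784 = 0.0099.

0.010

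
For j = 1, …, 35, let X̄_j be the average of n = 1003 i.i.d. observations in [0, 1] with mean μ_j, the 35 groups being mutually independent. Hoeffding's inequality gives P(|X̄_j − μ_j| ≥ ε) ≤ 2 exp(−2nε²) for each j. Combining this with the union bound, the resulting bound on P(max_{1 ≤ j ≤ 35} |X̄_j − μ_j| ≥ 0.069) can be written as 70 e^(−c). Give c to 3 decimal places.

Union bound over the 35 events: P(max_{1 ≤ j ≤ 35} |X̄_j − μ_j| ≥ 0.069) ≤ 35·2·exp(−2nε²) = 70 exp(−2·1003·0.069²).
So c = 2·1003·0.069² = 9.5506.

9.551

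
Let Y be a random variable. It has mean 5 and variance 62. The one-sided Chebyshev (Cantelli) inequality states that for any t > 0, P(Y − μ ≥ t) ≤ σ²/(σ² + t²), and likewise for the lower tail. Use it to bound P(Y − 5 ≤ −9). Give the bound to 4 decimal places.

Here σ² = 62 and t = 9, so σ² + t² = 143.
Cantelli's bound: 62/143 = 0.4336.

0.4336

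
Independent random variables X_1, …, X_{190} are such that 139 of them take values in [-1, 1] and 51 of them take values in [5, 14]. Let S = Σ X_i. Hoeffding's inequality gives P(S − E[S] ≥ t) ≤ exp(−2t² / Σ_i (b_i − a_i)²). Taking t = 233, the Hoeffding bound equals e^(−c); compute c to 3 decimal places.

23.166

Σ(b_i − a_i)² = 139·2² + 51·9² = 4687.
c = 2t² / 4687 = 2·233² / 4687 = 23.1658.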